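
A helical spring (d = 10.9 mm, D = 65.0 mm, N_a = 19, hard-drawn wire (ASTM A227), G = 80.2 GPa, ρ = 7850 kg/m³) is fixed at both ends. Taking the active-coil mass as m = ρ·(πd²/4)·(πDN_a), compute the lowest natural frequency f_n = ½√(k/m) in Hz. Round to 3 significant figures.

k = Gd⁴/(8D³N_a) = (80.2×10³)(10.9⁴)/(8·65.0³·19) = 27.12 N/mm = 27120 N/m
Wire length L = πDN_a = π·65.0·19 = 3879.9 mm
m = ρ·(πd²/4)·L = 7850 × 93.313×10⁻⁶ m² × 3.8799 m = 2.842 kg
f_n = ½√(k/m) = 0.5·√(27120/2.842) = 0.5·√(9542.6) = 48.843 Hz

48.8 Hz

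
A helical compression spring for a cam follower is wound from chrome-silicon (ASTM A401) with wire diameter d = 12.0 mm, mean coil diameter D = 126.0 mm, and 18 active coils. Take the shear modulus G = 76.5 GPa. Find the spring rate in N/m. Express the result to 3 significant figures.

5510 N/m

k = Gd⁴/(8D³N_a) = (76.5×10³ × 12.0⁴) / (8 × 126.0³ × 18)
  = 1.5863e+09 / 2.88054e+08 = 5.507 N/mm = 5507 N/m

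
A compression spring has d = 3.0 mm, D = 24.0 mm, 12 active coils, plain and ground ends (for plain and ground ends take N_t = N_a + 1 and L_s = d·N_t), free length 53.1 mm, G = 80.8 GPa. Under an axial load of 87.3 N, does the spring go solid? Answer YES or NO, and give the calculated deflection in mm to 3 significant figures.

k = Gd⁴/(8D³N_a) = (80.8×10³)(3.0⁴)/(8·24.0³·12) = 4.9316 N/mm
N_t = 13; L_s = 3.0·13 = 39 mm; δ_solid = L₀ − L_s = 53.1 − 39 = 14.1 mm
δ = F/k = 87.3/4.9316 = 17.702 mm
δ ≥ δ_solid → spring goes solid

YES, δ = 17.7 mm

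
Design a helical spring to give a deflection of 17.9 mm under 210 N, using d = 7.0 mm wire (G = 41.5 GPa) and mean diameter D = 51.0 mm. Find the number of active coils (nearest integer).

8

Required rate k = F/δ = 210/17.9 = 11.732 N/mm
N_a = Gd⁴/(8D³k) = (41.5×10³ × 7.0⁴)/(8 × 51.0³ × 11.732)
    = 9.96415e+07 / 1.24499e+07 = 8.003 → 8 coils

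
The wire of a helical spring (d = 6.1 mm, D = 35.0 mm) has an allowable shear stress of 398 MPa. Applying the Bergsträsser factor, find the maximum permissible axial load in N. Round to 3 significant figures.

810 N

C = D/d = 35.0/6.1 = 5.7377
K_B = (4C+2)/(4C−3) = 24.951/19.951 = 1.2506
τ_max = K·8FD/(πd³) → F_max = τ_allow·πd³/(8DK)
F_max = 398·π·6.1³/(8·35.0·1.2506) = 2.8381e+05/350.17 = 810.48 N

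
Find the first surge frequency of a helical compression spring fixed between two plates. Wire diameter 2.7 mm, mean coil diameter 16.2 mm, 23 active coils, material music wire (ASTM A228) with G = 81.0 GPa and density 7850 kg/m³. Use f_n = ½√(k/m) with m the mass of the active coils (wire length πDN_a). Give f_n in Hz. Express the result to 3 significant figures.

k = Gd⁴/(8D³N_a) = (81.0×10³)(2.7⁴)/(8·16.2³·23) = 5.5027 N/mm = 5502.7 N/m
Wire length L = πDN_a = π·16.2·23 = 1170.6 mm
m = ρ·(πd²/4)·L = 7850 × 5.7256×10⁻⁶ m² × 1.1706 m = 0.052611 kg
f_n = ½√(k/m) = 0.5·√(5502.7/0.052611) = 0.5·√(1.0459e+05) = 161.7 Hz

162 Hz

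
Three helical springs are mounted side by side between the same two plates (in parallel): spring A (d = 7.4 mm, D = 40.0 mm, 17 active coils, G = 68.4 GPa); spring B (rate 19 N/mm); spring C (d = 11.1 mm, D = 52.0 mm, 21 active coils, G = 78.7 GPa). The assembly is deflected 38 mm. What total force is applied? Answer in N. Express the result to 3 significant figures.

k_A = Gd⁴/(8D³N_a) = (68.4×10³)(7.4⁴)/(8·40.0³·17) = 23.565 N/mm
k_C = Gd⁴/(8D³N_a) = (78.7×10³)(11.1⁴)/(8·52.0³·21) = 50.576 N/mm
Parallel: k_eq = 23.565 + 19 + 50.576 = 93.141 N/mm
F = k_eq·δ = 93.141·38 = 3539.4 N

3540 N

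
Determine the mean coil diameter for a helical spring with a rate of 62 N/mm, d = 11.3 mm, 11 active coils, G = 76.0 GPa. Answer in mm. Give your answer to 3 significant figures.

61.0 mm

D = (Gd⁴/(8N_a·k))^(1/3) = (76.0×10³·11.3⁴/(8·11·62))^(1/3)
  = (227119)^(1/3) = 61.0123 mm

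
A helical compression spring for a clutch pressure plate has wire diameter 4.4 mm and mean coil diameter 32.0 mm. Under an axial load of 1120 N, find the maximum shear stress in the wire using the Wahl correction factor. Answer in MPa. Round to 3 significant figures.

1290 MPa

Spring index C = D/d = 32.0/4.4 = 7.2727
K_W = (4C−1)/(4C−4) + 0.615/C = 28.091/25.091 + 0.0846 = 1.2041
τ₀ = 8FD/(πd³) = 8·1120·32.0/(π·4.4³) = 286720/267.61 = 1071.4 MPa
τ_max = K·τ₀ = 1.2041 × 1071.4 = 1290.1 MPa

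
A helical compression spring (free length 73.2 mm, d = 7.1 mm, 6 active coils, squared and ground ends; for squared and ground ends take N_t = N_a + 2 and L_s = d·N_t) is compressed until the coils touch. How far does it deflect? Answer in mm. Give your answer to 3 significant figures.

16.4 mm

N_t = 8; L_s = 7.1·8 = 56.8 mm
δ_solid = L₀ − L_s = 73.2 − 56.8 = 16.4 mm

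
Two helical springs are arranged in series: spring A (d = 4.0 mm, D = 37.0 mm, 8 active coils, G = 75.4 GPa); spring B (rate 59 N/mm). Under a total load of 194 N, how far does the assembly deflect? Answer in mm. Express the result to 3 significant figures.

35.9 mm

k_A = Gd⁴/(8D³N_a) = (75.4×10³)(4.0⁴)/(8·37.0³·8) = 5.9542 N/mm
Series: 1/k_eq = 1/5.9542 + 1/59 = 0.1849; k_eq = 5.4084 N/mm
δ = F/k_eq = 194/5.4084 = 35.87 mm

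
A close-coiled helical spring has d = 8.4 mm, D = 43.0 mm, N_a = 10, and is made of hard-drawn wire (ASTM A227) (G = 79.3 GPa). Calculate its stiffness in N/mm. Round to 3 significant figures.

k = Gd⁴/(8D³N_a) = (79.3×10³ × 8.4⁴) / (8 × 43.0³ × 10)
  = 3.94812e+08 / 6.36056e+06 = 62.072 N/mm

62.1 N/mm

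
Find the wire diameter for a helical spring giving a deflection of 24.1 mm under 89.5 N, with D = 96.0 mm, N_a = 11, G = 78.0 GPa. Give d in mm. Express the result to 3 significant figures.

7.80 mm

Required rate k = F/δ = 89.5/24.1 = 3.7137 N/mm
d = (8D³N_a·k / G)^(1/4) = (8·96.0³·11·3.7137 / (78.0×10³))^0.25
  = (3706.9)^0.25 = 7.8028 mm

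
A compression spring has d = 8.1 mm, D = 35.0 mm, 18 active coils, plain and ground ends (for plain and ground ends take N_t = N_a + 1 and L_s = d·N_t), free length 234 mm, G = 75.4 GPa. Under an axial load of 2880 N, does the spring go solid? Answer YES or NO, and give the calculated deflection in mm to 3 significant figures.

NO, δ = 54.8 mm

k = Gd⁴/(8D³N_a) = (75.4×10³)(8.1⁴)/(8·35.0³·18) = 52.571 N/mm
N_t = 19; L_s = 8.1·19 = 153.9 mm; δ_solid = L₀ − L_s = 234 − 153.9 = 80.1 mm
δ = F/k = 2880/52.571 = 54.783 mm
δ < δ_solid → spring does not go solid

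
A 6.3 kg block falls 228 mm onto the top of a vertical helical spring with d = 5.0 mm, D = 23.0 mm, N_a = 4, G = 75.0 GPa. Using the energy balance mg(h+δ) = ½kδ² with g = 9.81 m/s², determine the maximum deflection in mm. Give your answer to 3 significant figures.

k = Gd⁴/(8D³N_a) = (75.0×10³)(5.0⁴)/(8·23.0³·4) = 120.39 N/mm
W = mg = 6.3 × 9.81 = 61.803 N
½kδ² − Wδ − Wh = 0 → δ = (W + √(W² + 2kWh))/k
δ = (61.803 + √(3819.6 + 3.39299e+06))/120.39 = (61.803 + 1843)/120.39 = 15.822 mm

15.8 mm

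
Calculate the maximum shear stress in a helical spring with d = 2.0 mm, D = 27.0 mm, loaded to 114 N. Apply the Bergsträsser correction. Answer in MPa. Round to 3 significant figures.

Spring index C = D/d = 27.0/2.0 = 13.5000
K_B = (4C+2)/(4C−3) = 56.000/51.000 = 1.0980
τ₀ = 8FD/(πd³) = 8·114·27.0/(π·2.0³) = 24624/25.133 = 979.76 MPa
τ_max = K·τ₀ = 1.0980 × 979.76 = 1075.8 MPa

1080 MPa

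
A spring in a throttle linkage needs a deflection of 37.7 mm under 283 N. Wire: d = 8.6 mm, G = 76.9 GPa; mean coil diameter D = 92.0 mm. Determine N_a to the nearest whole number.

9

Required rate k = F/δ = 283/37.7 = 7.5066 N/mm
N_a = Gd⁴/(8D³k) = (76.9×10³ × 8.6⁴)/(8 × 92.0³ × 7.5066)
    = 4.20649e+08 / 4.67626e+07 = 8.995 → 9 coils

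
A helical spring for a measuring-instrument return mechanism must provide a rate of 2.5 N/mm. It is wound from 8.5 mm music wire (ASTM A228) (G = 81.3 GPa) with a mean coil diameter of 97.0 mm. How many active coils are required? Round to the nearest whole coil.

N_a = Gd⁴/(8D³k) = (81.3×10³ × 8.5⁴)/(8 × 97.0³ × 2.5)
    = 4.24391e+08 / 1.82535e+07 = 23.25 → 23 coils

23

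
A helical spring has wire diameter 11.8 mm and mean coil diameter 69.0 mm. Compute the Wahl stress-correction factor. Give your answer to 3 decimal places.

1.260

C = D/d = 69.0/11.8 = 5.8475
K_W = (4C−1)/(4C−4) + 0.615/C = 22.390/19.390 + 0.1052 = 1.2599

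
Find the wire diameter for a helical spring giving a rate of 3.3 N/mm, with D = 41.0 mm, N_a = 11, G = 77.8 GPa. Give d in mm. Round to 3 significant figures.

4.00 mm

d = (8D³N_a·k / G)^(1/4) = (8·41.0³·11·3.3 / (77.8×10³))^0.25
  = (257.26)^0.25 = 4.0049 mm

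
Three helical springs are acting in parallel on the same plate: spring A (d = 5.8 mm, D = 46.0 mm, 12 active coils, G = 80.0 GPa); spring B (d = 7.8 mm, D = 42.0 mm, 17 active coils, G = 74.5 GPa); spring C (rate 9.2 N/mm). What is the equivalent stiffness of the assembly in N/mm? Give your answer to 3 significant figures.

k_A = Gd⁴/(8D³N_a) = (80.0×10³)(5.8⁴)/(8·46.0³·12) = 9.6885 N/mm
k_B = Gd⁴/(8D³N_a) = (74.5×10³)(7.8⁴)/(8·42.0³·17) = 27.368 N/mm
Parallel: k_eq = 9.6885 + 27.368 + 9.2 = 46.257 N/mm

46.3 N/mm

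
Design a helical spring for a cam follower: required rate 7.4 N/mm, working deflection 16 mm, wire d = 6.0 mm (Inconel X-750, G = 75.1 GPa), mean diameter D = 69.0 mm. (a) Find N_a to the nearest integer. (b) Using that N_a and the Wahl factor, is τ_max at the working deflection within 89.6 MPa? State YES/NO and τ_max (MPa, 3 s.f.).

(a) 5 coils; (b) NO, τ_max = 108 MPa

N_a = Gd⁴/(8D³k) = (75.1×10³)(6.0⁴)/(8·69.0³·7.4) = 5.005 → N_a = 5
Actual rate k = Gd⁴/(8D³·5) = 7.4069 N/mm
Working load F = kδ = 7.4069·16 = 118.51 N
C = 69.0/6.0 = 11.5000; K_W = (4C−1)/(4C−4)+0.615/C = 1.1249
τ_max = K_W·8FD/(πd³) = 1.1249·96.404 = 108.45 MPa
τ_max > 89.6 MPa → exceeds allowable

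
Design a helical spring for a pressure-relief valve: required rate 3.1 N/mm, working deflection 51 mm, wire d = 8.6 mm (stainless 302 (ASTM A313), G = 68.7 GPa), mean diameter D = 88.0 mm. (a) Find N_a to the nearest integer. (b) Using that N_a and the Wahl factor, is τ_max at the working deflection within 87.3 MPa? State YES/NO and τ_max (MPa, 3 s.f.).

(a) 22 coils; (b) YES, τ_max = 64.3 MPa

N_a = Gd⁴/(8D³k) = (68.7×10³)(8.6⁴)/(8·88.0³·3.1) = 22.24 → N_a = 22
Actual rate k = Gd⁴/(8D³·22) = 3.1332 N/mm
Working load F = kδ = 3.1332·51 = 159.79 N
C = 88.0/8.6 = 10.2326; K_W = (4C−1)/(4C−4)+0.615/C = 1.1413
τ_max = K_W·8FD/(πd³) = 1.1413·56.297 = 64.254 MPa
τ_max ≤ 87.3 MPa → acceptable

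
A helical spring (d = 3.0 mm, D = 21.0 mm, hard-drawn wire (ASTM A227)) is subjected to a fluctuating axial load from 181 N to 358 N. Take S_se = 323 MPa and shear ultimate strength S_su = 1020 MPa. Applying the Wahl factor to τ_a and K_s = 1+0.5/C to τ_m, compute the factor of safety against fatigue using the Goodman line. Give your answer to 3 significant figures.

0.820

C = D/d = 21.0/3.0 = 7.0000; K_W = (4C−1)/(4C−4)+0.615/C = 1.2129; K_s = 1+0.5/C = 1.0714
F_a = (F_max−F_min)/2 = 88.5 N; F_m = (F_max+F_min)/2 = 269.5 N
τ_a = K_W·8F_aD/(πd³) = 1.2129 × 175.28 = 212.59 MPa
τ_m = K_s·8F_mD/(πd³) = 1.0714 × 533.77 = 571.9 MPa
Goodman: 1/n_f = τ_a/S_se + τ_m/S_su = 212.59/323 + 571.9/1020 = 0.65818 + 0.56068 = 1.2189
n_f = 1/1.2189 = 0.8204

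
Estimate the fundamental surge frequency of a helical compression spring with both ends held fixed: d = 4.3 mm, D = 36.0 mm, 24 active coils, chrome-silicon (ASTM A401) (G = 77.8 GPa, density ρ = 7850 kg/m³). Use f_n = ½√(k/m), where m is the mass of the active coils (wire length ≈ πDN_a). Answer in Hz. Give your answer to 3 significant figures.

49.0 Hz

k = Gd⁴/(8D³N_a) = (77.8×10³)(4.3⁴)/(8·36.0³·24) = 2.9692 N/mm = 2969.2 N/m
Wire length L = πDN_a = π·36.0·24 = 2714.3 mm
m = ρ·(πd²/4)·L = 7850 × 14.522×10⁻⁶ m² × 2.7143 m = 0.30943 kg
f_n = ½√(k/m) = 0.5·√(2969.2/0.30943) = 0.5·√(9595.9) = 48.979 Hz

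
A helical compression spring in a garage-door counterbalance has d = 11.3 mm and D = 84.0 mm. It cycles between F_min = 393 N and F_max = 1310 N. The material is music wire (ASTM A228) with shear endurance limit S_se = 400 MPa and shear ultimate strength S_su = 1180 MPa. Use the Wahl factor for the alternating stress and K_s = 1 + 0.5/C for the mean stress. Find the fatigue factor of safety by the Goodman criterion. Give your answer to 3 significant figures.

3.14

C = D/d = 84.0/11.3 = 7.4336; K_W = (4C−1)/(4C−4)+0.615/C = 1.1993; K_s = 1+0.5/C = 1.0673
F_a = (F_max−F_min)/2 = 458.5 N; F_m = (F_max+F_min)/2 = 851.5 N
τ_a = K_W·8F_aD/(πd³) = 1.1993 × 67.971 = 81.518 MPa
τ_m = K_s·8F_mD/(πd³) = 1.0673 × 126.23 = 134.72 MPa
Goodman: 1/n_f = τ_a/S_se + τ_m/S_su = 81.518/400 + 134.72/1180 = 0.20380 + 0.11417 = 0.31797
n_f = 1/0.31797 = 3.145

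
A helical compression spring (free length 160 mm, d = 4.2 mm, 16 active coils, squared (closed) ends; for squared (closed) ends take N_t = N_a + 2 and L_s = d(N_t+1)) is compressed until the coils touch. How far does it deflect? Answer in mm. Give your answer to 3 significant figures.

80.2 mm

N_t = 18; L_s = 4.2·19 = 79.8 mm
δ_solid = L₀ − L_s = 160 − 79.8 = 80.2 mm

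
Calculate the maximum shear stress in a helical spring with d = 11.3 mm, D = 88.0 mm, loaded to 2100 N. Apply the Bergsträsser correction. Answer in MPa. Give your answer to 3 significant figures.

384 MPa

Spring index C = D/d = 88.0/11.3 = 7.7876
K_B = (4C+2)/(4C−3) = 33.150/28.150 = 1.1776
τ₀ = 8FD/(πd³) = 8·2100·88.0/(π·11.3³) = 1.4784e+06/4533 = 326.14 MPa
τ_max = K·τ₀ = 1.1776 × 326.14 = 384.07 MPa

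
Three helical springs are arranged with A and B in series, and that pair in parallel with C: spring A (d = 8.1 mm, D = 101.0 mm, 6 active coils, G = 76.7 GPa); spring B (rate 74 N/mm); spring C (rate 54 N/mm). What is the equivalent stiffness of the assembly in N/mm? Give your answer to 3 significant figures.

60.1 N/mm

k_A = Gd⁴/(8D³N_a) = (76.7×10³)(8.1⁴)/(8·101.0³·6) = 6.6762 N/mm
Springs A,B series: k_AB = 1/(1/6.6762+1/74) = 6.1237 N/mm; parallel with C: k_eq = 6.1237+54 = 60.124 N/mm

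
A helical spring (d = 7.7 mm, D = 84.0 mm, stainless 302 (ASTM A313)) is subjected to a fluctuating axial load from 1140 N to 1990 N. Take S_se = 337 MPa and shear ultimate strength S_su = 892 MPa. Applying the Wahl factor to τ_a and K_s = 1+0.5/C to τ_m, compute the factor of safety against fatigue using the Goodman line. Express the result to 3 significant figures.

C = D/d = 84.0/7.7 = 10.9091; K_W = (4C−1)/(4C−4)+0.615/C = 1.1321; K_s = 1+0.5/C = 1.0458
F_a = (F_max−F_min)/2 = 425 N; F_m = (F_max+F_min)/2 = 1565 N
τ_a = K_W·8F_aD/(πd³) = 1.1321 × 199.13 = 225.43 MPa
τ_m = K_s·8F_mD/(πd³) = 1.0458 × 733.27 = 766.87 MPa
Goodman: 1/n_f = τ_a/S_se + τ_m/S_su = 225.43/337 + 766.87/892 = 0.66892 + 0.85972 = 1.5286
n_f = 1/1.5286 = 0.6542

0.654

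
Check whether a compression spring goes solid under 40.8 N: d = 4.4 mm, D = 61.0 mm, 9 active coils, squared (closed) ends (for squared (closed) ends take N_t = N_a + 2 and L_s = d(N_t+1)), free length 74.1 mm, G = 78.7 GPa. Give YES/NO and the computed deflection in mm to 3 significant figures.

YES, δ = 22.6 mm

k = Gd⁴/(8D³N_a) = (78.7×10³)(4.4⁴)/(8·61.0³·9) = 1.8049 N/mm
N_t = 11; L_s = 4.4·12 = 52.8 mm; δ_solid = L₀ − L_s = 74.1 − 52.8 = 21.3 mm
δ = F/k = 40.8/1.8049 = 22.605 mm
δ ≥ δ_solid → spring goes solid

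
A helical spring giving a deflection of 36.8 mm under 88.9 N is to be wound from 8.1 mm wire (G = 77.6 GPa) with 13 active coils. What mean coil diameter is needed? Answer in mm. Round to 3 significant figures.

Required rate k = F/δ = 88.9/36.8 = 2.4158 N/mm
D = (Gd⁴/(8N_a·k))^(1/3) = (77.6×10³·8.1⁴/(8·13·2.4158))^(1/3)
  = (1.32958e+06)^(1/3) = 109.9609 mm

110 mm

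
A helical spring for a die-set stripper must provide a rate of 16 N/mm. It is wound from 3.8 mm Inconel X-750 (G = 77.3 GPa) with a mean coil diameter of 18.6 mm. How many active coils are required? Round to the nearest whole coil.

20

N_a = Gd⁴/(8D³k) = (77.3×10³ × 3.8⁴)/(8 × 18.6³ × 16)
    = 1.61181e+07 / 823662 = 19.57 → 20 coils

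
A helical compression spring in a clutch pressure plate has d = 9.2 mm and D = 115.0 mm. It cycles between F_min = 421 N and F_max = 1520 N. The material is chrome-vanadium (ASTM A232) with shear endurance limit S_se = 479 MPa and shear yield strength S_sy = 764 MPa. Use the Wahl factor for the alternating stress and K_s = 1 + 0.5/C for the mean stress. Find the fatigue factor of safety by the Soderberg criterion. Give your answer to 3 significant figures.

1.02

C = D/d = 115.0/9.2 = 12.5000; K_W = (4C−1)/(4C−4)+0.615/C = 1.1144; K_s = 1+0.5/C = 1.0400
F_a = (F_max−F_min)/2 = 549.5 N; F_m = (F_max+F_min)/2 = 970.5 N
τ_a = K_W·8F_aD/(πd³) = 1.1144 × 206.65 = 230.3 MPa
τ_m = K_s·8F_mD/(πd³) = 1.0400 × 364.98 = 379.58 MPa
Soderberg: 1/n_f = τ_a/S_se + τ_m/S_sy = 230.3/479 + 379.58/764 = 0.48079 + 0.49683 = 0.97762
n_f = 1/0.97762 = 1.023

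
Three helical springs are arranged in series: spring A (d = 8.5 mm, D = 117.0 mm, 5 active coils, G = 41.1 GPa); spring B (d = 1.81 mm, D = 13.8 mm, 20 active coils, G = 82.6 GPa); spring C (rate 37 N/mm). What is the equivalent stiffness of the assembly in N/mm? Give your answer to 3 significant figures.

1.25 N/mm

k_A = Gd⁴/(8D³N_a) = (41.1×10³)(8.5⁴)/(8·117.0³·5) = 3.3489 N/mm
k_B = Gd⁴/(8D³N_a) = (82.6×10³)(1.81⁴)/(8·13.8³·20) = 2.1083 N/mm
Series: 1/k_eq = 1/3.3489 + 1/2.1083 + 1/37 = 0.79994; k_eq = 1.2501 N/mm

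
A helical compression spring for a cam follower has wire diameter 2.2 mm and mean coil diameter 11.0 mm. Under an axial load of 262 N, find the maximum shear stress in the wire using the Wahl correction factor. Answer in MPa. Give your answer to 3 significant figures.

Spring index C = D/d = 11.0/2.2 = 5.0000
K_W = (4C−1)/(4C−4) + 0.615/C = 19.000/16.000 + 0.1230 = 1.3105
τ₀ = 8FD/(πd³) = 8·262·11.0/(π·2.2³) = 23056/33.452 = 689.23 MPa
τ_max = K·τ₀ = 1.3105 × 689.23 = 903.24 MPa

903 MPa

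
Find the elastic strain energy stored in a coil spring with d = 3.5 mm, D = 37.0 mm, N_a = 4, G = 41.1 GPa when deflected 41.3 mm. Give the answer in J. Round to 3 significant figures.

k = Gd⁴/(8D³N_a) = (41.1×10³)(3.5⁴)/(8·37.0³·4) = 3.805 N/mm
U = ½kδ² = 0.5 × 3.805 × 41.3² = 3245.1 N·mm = 3.2451 J

3.25 J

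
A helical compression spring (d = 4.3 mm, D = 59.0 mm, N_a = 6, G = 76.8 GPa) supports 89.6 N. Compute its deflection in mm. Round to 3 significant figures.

33.6 mm

k = Gd⁴/(8D³N_a) = (76.8×10³)(4.3⁴)/(8·59.0³·6) = 2.6634 N/mm
δ = F/k = 89.6 / 2.6634 = 33.641 mm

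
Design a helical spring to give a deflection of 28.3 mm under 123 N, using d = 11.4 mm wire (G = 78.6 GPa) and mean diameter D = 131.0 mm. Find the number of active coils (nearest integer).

Required rate k = F/δ = 123/28.3 = 4.3463 N/mm
N_a = Gd⁴/(8D³k) = (78.6×10³ × 11.4⁴)/(8 × 131.0³ × 4.3463)
    = 1.32752e+09 / 7.81668e+07 = 16.98 → 17 coils

17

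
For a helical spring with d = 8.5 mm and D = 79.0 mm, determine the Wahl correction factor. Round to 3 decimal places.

C = D/d = 79.0/8.5 = 9.2941
K_W = (4C−1)/(4C−4) + 0.615/C = 36.176/33.176 + 0.0662 = 1.1566

1.157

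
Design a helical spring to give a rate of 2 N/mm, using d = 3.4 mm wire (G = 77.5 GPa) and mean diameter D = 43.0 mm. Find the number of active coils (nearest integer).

8

N_a = Gd⁴/(8D³k) = (77.5×10³ × 3.4⁴)/(8 × 43.0³ × 2)
    = 1.03566e+07 / 1.27211e+06 = 8.141 → 8 coils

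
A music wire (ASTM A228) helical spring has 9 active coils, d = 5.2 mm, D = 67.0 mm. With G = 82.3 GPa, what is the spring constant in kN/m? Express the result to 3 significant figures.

2.78 kN/m

k = Gd⁴/(8D³N_a) = (82.3×10³ × 5.2⁴) / (8 × 67.0³ × 9)
  = 6.01746e+07 / 2.16549e+07 = 2.7788 N/mm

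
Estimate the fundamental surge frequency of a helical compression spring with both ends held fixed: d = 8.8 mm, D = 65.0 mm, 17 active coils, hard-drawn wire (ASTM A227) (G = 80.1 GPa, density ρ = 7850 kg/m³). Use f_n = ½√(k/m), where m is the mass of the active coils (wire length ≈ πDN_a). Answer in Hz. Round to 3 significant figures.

44.0 Hz

k = Gd⁴/(8D³N_a) = (80.1×10³)(8.8⁴)/(8·65.0³·17) = 12.861 N/mm = 12861 N/m
Wire length L = πDN_a = π·65.0·17 = 3471.5 mm
m = ρ·(πd²/4)·L = 7850 × 60.821×10⁻⁶ m² × 3.4715 m = 1.6574 kg
f_n = ½√(k/m) = 0.5·√(12861/1.6574) = 0.5·√(7759.7) = 44.045 Hz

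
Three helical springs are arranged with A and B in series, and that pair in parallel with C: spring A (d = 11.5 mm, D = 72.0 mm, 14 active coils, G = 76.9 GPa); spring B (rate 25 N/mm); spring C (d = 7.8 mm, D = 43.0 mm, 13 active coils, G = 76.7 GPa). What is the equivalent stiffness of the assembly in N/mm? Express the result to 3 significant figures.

48.4 N/mm

k_A = Gd⁴/(8D³N_a) = (76.9×10³)(11.5⁴)/(8·72.0³·14) = 32.174 N/mm
k_C = Gd⁴/(8D³N_a) = (76.7×10³)(7.8⁴)/(8·43.0³·13) = 34.335 N/mm
Springs A,B series: k_AB = 1/(1/32.174+1/25) = 14.068 N/mm; parallel with C: k_eq = 14.068+34.335 = 48.403 N/mm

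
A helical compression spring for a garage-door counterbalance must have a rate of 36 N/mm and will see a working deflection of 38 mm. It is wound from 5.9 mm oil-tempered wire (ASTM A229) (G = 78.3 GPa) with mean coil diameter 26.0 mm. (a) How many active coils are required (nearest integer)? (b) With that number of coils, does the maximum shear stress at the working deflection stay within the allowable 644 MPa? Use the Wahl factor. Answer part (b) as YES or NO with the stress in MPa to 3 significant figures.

N_a = Gd⁴/(8D³k) = (78.3×10³)(5.9⁴)/(8·26.0³·36) = 18.74 → N_a = 19
Actual rate k = Gd⁴/(8D³·19) = 35.515 N/mm
Working load F = kδ = 35.515·38 = 1349.6 N
C = 26.0/5.9 = 4.4068; K_W = (4C−1)/(4C−4)+0.615/C = 1.3597
τ_max = K_W·8FD/(πd³) = 1.3597·435.06 = 591.55 MPa
τ_max ≤ 644 MPa → acceptable

(a) 19 coils; (b) YES, τ_max = 592 MPa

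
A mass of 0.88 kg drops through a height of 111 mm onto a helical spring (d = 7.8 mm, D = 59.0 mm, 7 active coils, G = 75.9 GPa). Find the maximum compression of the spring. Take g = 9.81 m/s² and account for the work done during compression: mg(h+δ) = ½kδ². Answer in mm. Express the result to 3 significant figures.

9.22 mm

k = Gd⁴/(8D³N_a) = (75.9×10³)(7.8⁴)/(8·59.0³·7) = 24.427 N/mm
W = mg = 0.88 × 9.81 = 8.6328 N
½kδ² − Wδ − Wh = 0 → δ = (W + √(W² + 2kWh))/k
δ = (8.6328 + √(74.525 + 46814.5))/24.427 = (8.6328 + 216.54)/24.427 = 9.218 mm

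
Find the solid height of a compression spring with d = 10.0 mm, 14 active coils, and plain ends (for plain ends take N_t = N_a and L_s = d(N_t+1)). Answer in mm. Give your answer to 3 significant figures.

150 mm

plain ends: N_t = N_a = 14
L_s = d·(N_t+1) = 10.0 × 15 = 150 mm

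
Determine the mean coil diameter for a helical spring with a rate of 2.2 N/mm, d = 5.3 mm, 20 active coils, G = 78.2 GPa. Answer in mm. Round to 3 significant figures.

D = (Gd⁴/(8N_a·k))^(1/3) = (78.2×10³·5.3⁴/(8·20·2.2))^(1/3)
  = (175294)^(1/3) = 55.9658 mm

56.0 mm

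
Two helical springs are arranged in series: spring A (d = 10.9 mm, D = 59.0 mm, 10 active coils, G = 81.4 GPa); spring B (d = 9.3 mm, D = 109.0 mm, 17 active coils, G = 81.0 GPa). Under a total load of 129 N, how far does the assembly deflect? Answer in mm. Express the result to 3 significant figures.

39.3 mm

k_A = Gd⁴/(8D³N_a) = (81.4×10³)(10.9⁴)/(8·59.0³·10) = 69.933 N/mm
k_B = Gd⁴/(8D³N_a) = (81.0×10³)(9.3⁴)/(8·109.0³·17) = 3.4403 N/mm
Series: 1/k_eq = 1/69.933 + 1/3.4403 = 0.30497; k_eq = 3.279 N/mm
δ = F/k_eq = 129/3.279 = 39.341 mm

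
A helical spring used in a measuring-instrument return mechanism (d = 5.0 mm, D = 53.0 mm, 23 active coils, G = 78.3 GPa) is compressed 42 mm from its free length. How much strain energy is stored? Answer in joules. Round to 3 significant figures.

1.58 J

k = Gd⁴/(8D³N_a) = (78.3×10³)(5.0⁴)/(8·53.0³·23) = 1.7865 N/mm
U = ½kδ² = 0.5 × 1.7865 × 42² = 1575.7 N·mm = 1.5757 J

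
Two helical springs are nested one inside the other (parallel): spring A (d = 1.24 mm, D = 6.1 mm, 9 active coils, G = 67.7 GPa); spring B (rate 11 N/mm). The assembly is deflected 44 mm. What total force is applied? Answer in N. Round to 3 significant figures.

k_A = Gd⁴/(8D³N_a) = (67.7×10³)(1.24⁴)/(8·6.1³·9) = 9.7938 N/mm
Parallel: k_eq = 9.7938 + 11 = 20.794 N/mm
F = k_eq·δ = 20.794·44 = 914.93 N

915 N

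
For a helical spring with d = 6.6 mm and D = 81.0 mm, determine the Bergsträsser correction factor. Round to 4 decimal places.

C = D/d = 81.0/6.6 = 12.2727
K_B = (4C+2)/(4C−3) = 51.091/46.091 = 1.1085

1.1085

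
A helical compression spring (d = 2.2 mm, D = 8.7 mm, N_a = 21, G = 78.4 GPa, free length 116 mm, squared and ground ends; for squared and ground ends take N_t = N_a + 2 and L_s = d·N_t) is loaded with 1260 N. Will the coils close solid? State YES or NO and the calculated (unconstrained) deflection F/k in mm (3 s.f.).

YES, δ = 75.9 mm

k = Gd⁴/(8D³N_a) = (78.4×10³)(2.2⁴)/(8·8.7³·21) = 16.601 N/mm
N_t = 23; L_s = 2.2·23 = 50.6 mm; δ_solid = L₀ − L_s = 116 − 50.6 = 65.4 mm
δ = F/k = 1260/16.601 = 75.898 mm
δ ≥ δ_solid → spring goes solid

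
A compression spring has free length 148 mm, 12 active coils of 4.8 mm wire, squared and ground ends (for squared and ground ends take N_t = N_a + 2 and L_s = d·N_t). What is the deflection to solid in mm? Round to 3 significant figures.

N_t = 14; L_s = 4.8·14 = 67.2 mm
δ_solid = L₀ − L_s = 148 − 67.2 = 80.8 mm

80.8 mm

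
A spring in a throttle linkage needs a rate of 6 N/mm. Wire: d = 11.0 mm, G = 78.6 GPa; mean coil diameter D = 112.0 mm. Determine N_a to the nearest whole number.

N_a = Gd⁴/(8D³k) = (78.6×10³ × 11.0⁴)/(8 × 112.0³ × 6)
    = 1.15078e+09 / 6.74365e+07 = 17.06 → 17 coils

17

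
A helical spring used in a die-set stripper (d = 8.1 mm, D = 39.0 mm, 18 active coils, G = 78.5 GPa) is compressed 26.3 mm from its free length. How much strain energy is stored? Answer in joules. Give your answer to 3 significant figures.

k = Gd⁴/(8D³N_a) = (78.5×10³)(8.1⁴)/(8·39.0³·18) = 39.56 N/mm
U = ½kδ² = 0.5 × 39.56 × 26.3² = 13682 N·mm = 13.682 J

13.7 J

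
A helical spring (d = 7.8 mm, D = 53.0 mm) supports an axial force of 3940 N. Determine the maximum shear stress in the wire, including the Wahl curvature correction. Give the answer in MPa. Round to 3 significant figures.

1370 MPa

Spring index C = D/d = 53.0/7.8 = 6.7949
K_W = (4C−1)/(4C−4) + 0.615/C = 26.179/23.179 + 0.0905 = 1.2199
τ₀ = 8FD/(πd³) = 8·3940·53.0/(π·7.8³) = 1.67056e+06/1490.8 = 1120.5 MPa
τ_max = K·τ₀ = 1.2199 × 1120.5 = 1367 MPa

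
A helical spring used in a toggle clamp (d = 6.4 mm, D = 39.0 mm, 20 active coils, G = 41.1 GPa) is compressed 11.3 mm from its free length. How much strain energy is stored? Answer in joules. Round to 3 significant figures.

k = Gd⁴/(8D³N_a) = (41.1×10³)(6.4⁴)/(8·39.0³·20) = 7.2652 N/mm
U = ½kδ² = 0.5 × 7.2652 × 11.3² = 463.85 N·mm = 0.46385 J

0.464 J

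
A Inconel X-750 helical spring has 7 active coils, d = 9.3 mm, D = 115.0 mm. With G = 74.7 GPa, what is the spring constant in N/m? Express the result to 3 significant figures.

k = Gd⁴/(8D³N_a) = (74.7×10³ × 9.3⁴) / (8 × 115.0³ × 7)
  = 5.58795e+08 / 8.5169e+07 = 6.561 N/mm = 6561 N/m

6560 N/m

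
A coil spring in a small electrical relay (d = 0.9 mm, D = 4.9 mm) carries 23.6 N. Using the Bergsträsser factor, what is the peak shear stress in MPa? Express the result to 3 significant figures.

Spring index C = D/d = 4.9/0.9 = 5.4444
K_B = (4C+2)/(4C−3) = 23.778/18.778 = 1.2663
τ₀ = 8FD/(πd³) = 8·23.6·4.9/(π·0.9³) = 925.12/2.2902 = 403.94 MPa
τ_max = K·τ₀ = 1.2663 × 403.94 = 511.5 MPa

512 MPa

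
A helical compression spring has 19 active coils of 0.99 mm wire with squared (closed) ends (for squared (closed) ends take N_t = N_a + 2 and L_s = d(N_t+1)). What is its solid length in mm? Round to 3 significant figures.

21.8 mm

squared (closed) ends: N_t = N_a + 2 = 19 + 2 = 21
L_s = d·(N_t+1) = 0.99 × 22 = 21.78 mm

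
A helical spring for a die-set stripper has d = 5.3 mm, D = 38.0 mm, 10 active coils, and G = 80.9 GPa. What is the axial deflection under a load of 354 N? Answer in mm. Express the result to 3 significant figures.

k = Gd⁴/(8D³N_a) = (80.9×10³)(5.3⁴)/(8·38.0³·10) = 14.542 N/mm
δ = F/k = 354 / 14.542 = 24.344 mm

24.3 mm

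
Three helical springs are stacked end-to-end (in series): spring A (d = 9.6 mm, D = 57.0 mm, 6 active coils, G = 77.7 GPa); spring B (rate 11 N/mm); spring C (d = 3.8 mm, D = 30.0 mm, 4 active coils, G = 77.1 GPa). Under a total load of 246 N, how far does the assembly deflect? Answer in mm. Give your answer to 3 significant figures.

38.9 mm

k_A = Gd⁴/(8D³N_a) = (77.7×10³)(9.6⁴)/(8·57.0³·6) = 74.24 N/mm
k_C = Gd⁴/(8D³N_a) = (77.1×10³)(3.8⁴)/(8·30.0³·4) = 18.607 N/mm
Series: 1/k_eq = 1/74.24 + 1/11 + 1/18.607 = 0.15812; k_eq = 6.3242 N/mm
δ = F/k_eq = 246/6.3242 = 38.898 mm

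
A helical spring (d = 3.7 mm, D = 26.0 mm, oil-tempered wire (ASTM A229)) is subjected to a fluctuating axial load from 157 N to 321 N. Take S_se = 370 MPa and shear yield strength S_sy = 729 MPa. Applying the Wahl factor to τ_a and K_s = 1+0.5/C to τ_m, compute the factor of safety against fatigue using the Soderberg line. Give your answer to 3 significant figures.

C = D/d = 26.0/3.7 = 7.0270; K_W = (4C−1)/(4C−4)+0.615/C = 1.2120; K_s = 1+0.5/C = 1.0712
F_a = (F_max−F_min)/2 = 82 N; F_m = (F_max+F_min)/2 = 239 N
τ_a = K_W·8F_aD/(πd³) = 1.2120 × 107.18 = 129.9 MPa
τ_m = K_s·8F_mD/(πd³) = 1.0712 × 312.4 = 334.62 MPa
Soderberg: 1/n_f = τ_a/S_se + τ_m/S_sy = 129.9/370 + 334.62/729 = 0.35108 + 0.45902 = 0.8101
n_f = 1/0.8101 = 1.234

1.23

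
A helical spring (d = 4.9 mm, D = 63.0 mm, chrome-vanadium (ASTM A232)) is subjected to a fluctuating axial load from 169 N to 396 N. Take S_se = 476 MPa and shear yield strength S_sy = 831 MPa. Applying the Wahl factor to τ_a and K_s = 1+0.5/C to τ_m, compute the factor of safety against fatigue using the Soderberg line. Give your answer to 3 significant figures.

1.19

C = D/d = 63.0/4.9 = 12.8571; K_W = (4C−1)/(4C−4)+0.615/C = 1.1111; K_s = 1+0.5/C = 1.0389
F_a = (F_max−F_min)/2 = 113.5 N; F_m = (F_max+F_min)/2 = 282.5 N
τ_a = K_W·8F_aD/(πd³) = 1.1111 × 154.77 = 171.96 MPa
τ_m = K_s·8F_mD/(πd³) = 1.0389 × 385.22 = 400.2 MPa
Soderberg: 1/n_f = τ_a/S_se + τ_m/S_sy = 171.96/476 + 400.2/831 = 0.36127 + 0.48159 = 0.84286
n_f = 1/0.84286 = 1.186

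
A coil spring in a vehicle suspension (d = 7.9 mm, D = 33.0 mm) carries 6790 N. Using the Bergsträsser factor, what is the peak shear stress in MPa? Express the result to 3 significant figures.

Spring index C = D/d = 33.0/7.9 = 4.1772
K_B = (4C+2)/(4C−3) = 18.709/13.709 = 1.3647
τ₀ = 8FD/(πd³) = 8·6790·33.0/(π·7.9³) = 1.79256e+06/1548.9 = 1157.3 MPa
τ_max = K·τ₀ = 1.3647 × 1157.3 = 1579.4 MPa

1580 MPa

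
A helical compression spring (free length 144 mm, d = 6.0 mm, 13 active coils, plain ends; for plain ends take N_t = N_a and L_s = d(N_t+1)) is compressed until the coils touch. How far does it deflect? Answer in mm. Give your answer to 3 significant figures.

N_t = 13; L_s = 6.0·14 = 84 mm
δ_solid = L₀ − L_s = 144 − 84 = 60 mm

60.0 mm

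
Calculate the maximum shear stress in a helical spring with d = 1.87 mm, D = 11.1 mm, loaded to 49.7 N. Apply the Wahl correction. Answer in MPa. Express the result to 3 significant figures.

270 MPa

Spring index C = D/d = 11.1/1.87 = 5.9358
K_W = (4C−1)/(4C−4) + 0.615/C = 22.743/19.743 + 0.1036 = 1.2556
τ₀ = 8FD/(πd³) = 8·49.7·11.1/(π·1.87³) = 4413.36/20.544 = 214.83 MPa
τ_max = K·τ₀ = 1.2556 × 214.83 = 269.73 MPa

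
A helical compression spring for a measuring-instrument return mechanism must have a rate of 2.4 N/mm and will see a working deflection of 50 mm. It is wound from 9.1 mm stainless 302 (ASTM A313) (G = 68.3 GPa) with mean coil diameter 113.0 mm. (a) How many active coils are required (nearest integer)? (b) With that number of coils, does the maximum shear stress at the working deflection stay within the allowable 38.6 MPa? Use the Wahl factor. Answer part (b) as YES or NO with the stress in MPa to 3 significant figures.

(a) 17 coils; (b) NO, τ_max = 50.8 MPa

N_a = Gd⁴/(8D³k) = (68.3×10³)(9.1⁴)/(8·113.0³·2.4) = 16.91 → N_a = 17
Actual rate k = Gd⁴/(8D³·17) = 2.3868 N/mm
Working load F = kδ = 2.3868·50 = 119.34 N
C = 113.0/9.1 = 12.4176; K_W = (4C−1)/(4C−4)+0.615/C = 1.1152
τ_max = K_W·8FD/(πd³) = 1.1152·45.57 = 50.82 MPa
τ_max > 38.6 MPa → exceeds allowable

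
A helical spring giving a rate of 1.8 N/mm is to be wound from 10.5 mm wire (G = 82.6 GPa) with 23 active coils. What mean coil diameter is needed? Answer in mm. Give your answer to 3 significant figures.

D = (Gd⁴/(8N_a·k))^(1/3) = (82.6×10³·10.5⁴/(8·23·1.8))^(1/3)
  = (3.03143e+06)^(1/3) = 144.7268 mm

145 mm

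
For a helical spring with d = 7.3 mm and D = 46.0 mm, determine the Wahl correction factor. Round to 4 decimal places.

C = D/d = 46.0/7.3 = 6.3014
K_W = (4C−1)/(4C−4) + 0.615/C = 24.205/21.205 + 0.0976 = 1.2391

1.2391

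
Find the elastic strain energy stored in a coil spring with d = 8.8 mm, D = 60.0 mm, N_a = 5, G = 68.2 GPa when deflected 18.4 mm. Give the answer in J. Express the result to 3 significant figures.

8.01 J

k = Gd⁴/(8D³N_a) = (68.2×10³)(8.8⁴)/(8·60.0³·5) = 47.337 N/mm
U = ½kδ² = 0.5 × 47.337 × 18.4² = 8013.2 N·mm = 8.0132 J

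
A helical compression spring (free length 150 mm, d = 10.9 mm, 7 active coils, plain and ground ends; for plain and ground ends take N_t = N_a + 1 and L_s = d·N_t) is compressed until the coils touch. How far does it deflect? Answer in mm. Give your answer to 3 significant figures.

N_t = 8; L_s = 10.9·8 = 87.2 mm
δ_solid = L₀ − L_s = 150 − 87.2 = 62.8 mm

62.8 mm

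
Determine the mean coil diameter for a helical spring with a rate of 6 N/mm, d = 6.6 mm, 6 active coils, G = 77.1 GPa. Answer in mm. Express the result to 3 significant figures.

D = (Gd⁴/(8N_a·k))^(1/3) = (77.1×10³·6.6⁴/(8·6·6))^(1/3)
  = (507969)^(1/3) = 79.7895 mm

79.8 mm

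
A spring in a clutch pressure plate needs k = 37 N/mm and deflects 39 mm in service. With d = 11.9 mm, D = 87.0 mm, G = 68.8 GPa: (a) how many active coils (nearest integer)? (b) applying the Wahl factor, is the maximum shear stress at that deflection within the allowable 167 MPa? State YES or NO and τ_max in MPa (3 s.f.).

N_a = Gd⁴/(8D³k) = (68.8×10³)(11.9⁴)/(8·87.0³·37) = 7.078 → N_a = 7
Actual rate k = Gd⁴/(8D³·7) = 37.414 N/mm
Working load F = kδ = 37.414·39 = 1459.1 N
C = 87.0/11.9 = 7.3109; K_W = (4C−1)/(4C−4)+0.615/C = 1.2030
τ_max = K_W·8FD/(πd³) = 1.2030·191.83 = 230.76 MPa
τ_max > 167 MPa → exceeds allowable

(a) 7 coils; (b) NO, τ_max = 231 MPa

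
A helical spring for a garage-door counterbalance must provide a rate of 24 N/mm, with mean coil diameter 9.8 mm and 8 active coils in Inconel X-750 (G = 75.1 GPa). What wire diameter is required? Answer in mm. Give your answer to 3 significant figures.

d = (8D³N_a·k / G)^(1/4) = (8·9.8³·8·24 / (75.1×10³))^0.25
  = (19.25)^0.25 = 2.0946 mm

2.09 mm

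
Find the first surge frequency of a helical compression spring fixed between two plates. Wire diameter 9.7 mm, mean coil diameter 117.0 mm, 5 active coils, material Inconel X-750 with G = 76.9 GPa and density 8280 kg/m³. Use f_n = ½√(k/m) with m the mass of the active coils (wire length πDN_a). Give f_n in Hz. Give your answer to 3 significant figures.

48.6 Hz

k = Gd⁴/(8D³N_a) = (76.9×10³)(9.7⁴)/(8·117.0³·5) = 10.627 N/mm = 10627 N/m
Wire length L = πDN_a = π·117.0·5 = 1837.8 mm
m = ρ·(πd²/4)·L = 8280 × 73.898×10⁻⁶ m² × 1.8378 m = 1.1245 kg
f_n = ½√(k/m) = 0.5·√(10627/1.1245) = 0.5·√(9449.9) = 48.605 Hz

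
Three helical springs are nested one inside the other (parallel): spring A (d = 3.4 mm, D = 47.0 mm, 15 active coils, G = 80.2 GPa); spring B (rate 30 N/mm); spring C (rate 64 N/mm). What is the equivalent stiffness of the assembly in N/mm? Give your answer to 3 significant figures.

k_A = Gd⁴/(8D³N_a) = (80.2×10³)(3.4⁴)/(8·47.0³·15) = 0.86023 N/mm
Parallel: k_eq = 0.86023 + 30 + 64 = 94.86 N/mm

94.9 N/mm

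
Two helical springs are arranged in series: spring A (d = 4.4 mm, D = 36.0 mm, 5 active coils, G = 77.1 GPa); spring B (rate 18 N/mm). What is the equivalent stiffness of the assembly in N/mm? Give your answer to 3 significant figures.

8.32 N/mm

k_A = Gd⁴/(8D³N_a) = (77.1×10³)(4.4⁴)/(8·36.0³·5) = 15.485 N/mm
Series: 1/k_eq = 1/15.485 + 1/18 = 0.12014; k_eq = 8.3239 N/mm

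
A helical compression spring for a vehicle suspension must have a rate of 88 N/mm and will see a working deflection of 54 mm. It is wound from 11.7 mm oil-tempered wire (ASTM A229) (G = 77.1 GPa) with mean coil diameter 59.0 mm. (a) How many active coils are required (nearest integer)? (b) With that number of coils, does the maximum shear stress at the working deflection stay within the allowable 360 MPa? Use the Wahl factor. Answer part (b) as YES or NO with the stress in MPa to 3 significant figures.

(a) 10 coils; (b) NO, τ_max = 582 MPa

N_a = Gd⁴/(8D³k) = (77.1×10³)(11.7⁴)/(8·59.0³·88) = 9.992 → N_a = 10
Actual rate k = Gd⁴/(8D³·10) = 87.933 N/mm
Working load F = kδ = 87.933·54 = 4748.4 N
C = 59.0/11.7 = 5.0427; K_W = (4C−1)/(4C−4)+0.615/C = 1.3075
τ_max = K_W·8FD/(πd³) = 1.3075·445.43 = 582.39 MPa
τ_max > 360 MPa → exceeds allowable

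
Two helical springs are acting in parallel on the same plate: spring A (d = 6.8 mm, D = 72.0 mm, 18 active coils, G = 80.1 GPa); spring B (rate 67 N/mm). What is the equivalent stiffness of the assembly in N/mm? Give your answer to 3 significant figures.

70.2 N/mm

k_A = Gd⁴/(8D³N_a) = (80.1×10³)(6.8⁴)/(8·72.0³·18) = 3.1865 N/mm
Parallel: k_eq = 3.1865 + 67 = 70.186 N/mm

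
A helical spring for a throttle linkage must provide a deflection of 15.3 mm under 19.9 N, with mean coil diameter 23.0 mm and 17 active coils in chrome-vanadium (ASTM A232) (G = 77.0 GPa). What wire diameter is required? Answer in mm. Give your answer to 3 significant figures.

2.30 mm

Required rate k = F/δ = 19.9/15.3 = 1.3007 N/mm
d = (8D³N_a·k / G)^(1/4) = (8·23.0³·17·1.3007 / (77.0×10³))^0.25
  = (27.951)^0.25 = 2.2993 mm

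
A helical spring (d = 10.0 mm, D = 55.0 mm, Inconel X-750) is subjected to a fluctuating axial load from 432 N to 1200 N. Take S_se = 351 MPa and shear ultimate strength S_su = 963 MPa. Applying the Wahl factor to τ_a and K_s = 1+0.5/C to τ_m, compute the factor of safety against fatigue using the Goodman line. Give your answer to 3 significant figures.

C = D/d = 55.0/10.0 = 5.5000; K_W = (4C−1)/(4C−4)+0.615/C = 1.2785; K_s = 1+0.5/C = 1.0909
F_a = (F_max−F_min)/2 = 384 N; F_m = (F_max+F_min)/2 = 816 N
τ_a = K_W·8F_aD/(πd³) = 1.2785 × 53.782 = 68.759 MPa
τ_m = K_s·8F_mD/(πd³) = 1.0909 × 114.29 = 124.68 MPa
Goodman: 1/n_f = τ_a/S_se + τ_m/S_su = 68.759/351 + 124.68/963 = 0.19589 + 0.12947 = 0.32536
n_f = 1/0.32536 = 3.074

3.07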